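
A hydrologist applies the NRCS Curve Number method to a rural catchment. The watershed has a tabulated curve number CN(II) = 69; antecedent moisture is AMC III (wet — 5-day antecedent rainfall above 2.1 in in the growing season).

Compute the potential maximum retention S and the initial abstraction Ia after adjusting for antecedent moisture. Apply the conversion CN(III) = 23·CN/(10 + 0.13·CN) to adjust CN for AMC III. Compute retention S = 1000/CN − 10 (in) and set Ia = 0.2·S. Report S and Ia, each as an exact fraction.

Adjust CN=69 to AMC III: 23·69/(10 + 0.13·69) → 1587 ÷ (1897/100) = 158700/1897 ≈ 83.658
Retention S: 1000/CN − 10 with CN=83.658 → S = 3100/1587 ≈ 1.953 in
Initial abstraction Ia = S/5 = (3100/1587)/5 = 620/1587 ≈ 0.391 in

S = 3100/1587 in ≈ 1.953 in; Ia = 620/1587 in ≈ 0.391 in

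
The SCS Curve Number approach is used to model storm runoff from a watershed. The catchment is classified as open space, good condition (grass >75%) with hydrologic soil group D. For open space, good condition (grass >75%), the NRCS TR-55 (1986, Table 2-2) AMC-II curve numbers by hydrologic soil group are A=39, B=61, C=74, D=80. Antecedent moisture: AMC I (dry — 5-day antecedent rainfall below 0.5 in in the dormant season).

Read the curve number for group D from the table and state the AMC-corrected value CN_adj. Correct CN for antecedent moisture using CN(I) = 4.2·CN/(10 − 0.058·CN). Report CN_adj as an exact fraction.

NRCS table: open space, good condition (grass >75%), soil group D → CN(II) = 80
Adjust CN=80 to AMC I: 4.2·80/(10 − 0.058·80) → 336 ÷ (134/25) = 4200/67 ≈ 62.687

CN_adj = 4200/67 ≈ 62.687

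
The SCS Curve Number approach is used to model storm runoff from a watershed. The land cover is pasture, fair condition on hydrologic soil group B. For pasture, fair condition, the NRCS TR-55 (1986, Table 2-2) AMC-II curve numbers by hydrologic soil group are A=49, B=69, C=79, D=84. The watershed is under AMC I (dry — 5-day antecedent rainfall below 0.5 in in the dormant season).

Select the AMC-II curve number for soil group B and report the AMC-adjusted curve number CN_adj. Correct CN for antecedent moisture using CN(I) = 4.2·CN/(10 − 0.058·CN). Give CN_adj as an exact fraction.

NRCS table: pasture, fair condition, soil group B → CN(II) = 69
CN(I) from CN(II)=69: (4.2·69)/(10 − 0.058·69) = 144900/2999 ≈ 48.316

CN_adj = 144900/2999 ≈ 48.316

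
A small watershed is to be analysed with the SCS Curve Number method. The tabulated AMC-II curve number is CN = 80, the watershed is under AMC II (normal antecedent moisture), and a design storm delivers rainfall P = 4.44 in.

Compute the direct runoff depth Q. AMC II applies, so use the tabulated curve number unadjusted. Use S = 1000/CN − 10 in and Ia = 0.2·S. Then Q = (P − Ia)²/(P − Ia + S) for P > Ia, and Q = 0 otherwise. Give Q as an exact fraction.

Q = 38809/16100 in ≈ 2.410 in

AMC II — tabulated CN = 80 applies directly.
Max retention: S = 1000/80 − 10 = 5/2 in (≈ 2.500 in)
Ia = 0.2·(5/2) = 1/2 in ≈ 0.500 in
Since P=4.440 > Ia=0.500: effective rainfall P−Ia = 197/50 in
Q = (197/50)²/((197/50) + 5/2) = (38809/2500)/(161/25) = 38809/16100 in ≈ 2.410 in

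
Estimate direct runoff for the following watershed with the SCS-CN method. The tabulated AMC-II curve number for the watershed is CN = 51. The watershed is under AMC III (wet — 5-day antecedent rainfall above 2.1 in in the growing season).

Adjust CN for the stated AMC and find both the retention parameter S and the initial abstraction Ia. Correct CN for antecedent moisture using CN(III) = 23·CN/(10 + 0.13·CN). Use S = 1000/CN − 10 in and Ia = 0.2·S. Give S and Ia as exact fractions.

Wet (AMC III): CN(III) = 23·51/(10 + 0.13·51) = 1173/(1663/100) = 117300/1663 ≈ 70.535
Retention S: 1000/CN − 10 with CN=70.535 → S = 4900/1173 ≈ 4.177 in
Initial abstraction Ia = S/5 = (4900/1173)/5 = 980/1173 ≈ 0.835 in

S = 4900/1173 in ≈ 4.177 in; Ia = 980/1173 in ≈ 0.835 in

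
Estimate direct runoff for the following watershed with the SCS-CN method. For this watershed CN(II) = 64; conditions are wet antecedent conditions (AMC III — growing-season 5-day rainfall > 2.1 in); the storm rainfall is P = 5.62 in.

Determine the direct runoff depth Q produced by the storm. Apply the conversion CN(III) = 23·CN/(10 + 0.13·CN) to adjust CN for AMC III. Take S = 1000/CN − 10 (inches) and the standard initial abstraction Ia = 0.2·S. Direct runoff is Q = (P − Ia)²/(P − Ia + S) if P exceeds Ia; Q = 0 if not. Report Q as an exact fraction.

Q = 139263601/40079800 in ≈ 3.475 in

CN(III) from CN(II)=64: (23·64)/(10 + 0.13·64) = 18400/229 ≈ 80.349
Max retention: S = 1000/(18400/229) − 10 = 225/92 in (≈ 2.446 in)
Initial abstraction Ia = S/5 = (225/92)/5 = 45/92 ≈ 0.489 in
Excess rainfall: 5.620 − 0.489 = 5.131 in; P > Ia so Q > 0
Q = (11801/2300)²/((11801/2300) + 225/92) = (139263601/5290000)/(8713/1150) = 139263601/40079800 in ≈ 3.475 in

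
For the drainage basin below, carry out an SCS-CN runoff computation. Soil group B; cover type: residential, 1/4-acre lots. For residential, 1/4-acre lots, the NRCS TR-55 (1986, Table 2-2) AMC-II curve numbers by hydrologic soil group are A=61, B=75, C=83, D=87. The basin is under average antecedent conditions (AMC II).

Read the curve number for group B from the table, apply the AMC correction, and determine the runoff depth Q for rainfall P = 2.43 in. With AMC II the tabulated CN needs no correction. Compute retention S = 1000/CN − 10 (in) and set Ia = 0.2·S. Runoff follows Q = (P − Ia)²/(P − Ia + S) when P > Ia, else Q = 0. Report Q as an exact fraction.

Q = 279841/458700 in ≈ 0.610 in

NRCS table: residential, 1/4-acre lots, soil group B → CN(II) = 75
CN(II) = 75; AMC II needs no correction.
S = 1000/75 − 10 = 10/3 in ≈ 3.333 in
Ia = 0.2S: 0.2·3.333 = 0.667 in (exactly 2/3)
Excess rainfall: 2.430 − 0.667 = 1.763 in; P > Ia so Q > 0
Q: (529/300)² ÷ (1529/300) = 279841/458700 in (≈ 0.610 in)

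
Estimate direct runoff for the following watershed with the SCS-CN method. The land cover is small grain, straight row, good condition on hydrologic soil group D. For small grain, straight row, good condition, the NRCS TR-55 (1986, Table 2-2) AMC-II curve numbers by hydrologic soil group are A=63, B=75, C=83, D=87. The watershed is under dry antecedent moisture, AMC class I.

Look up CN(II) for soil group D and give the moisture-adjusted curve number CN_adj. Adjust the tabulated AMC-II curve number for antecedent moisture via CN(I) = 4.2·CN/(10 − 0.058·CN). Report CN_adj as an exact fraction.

CN_adj = 182700/2477 ≈ 73.759

NRCS table: small grain, straight row, good condition, soil group D → CN(II) = 87
Adjust CN=87 to AMC I: 4.2·87/(10 − 0.058·87) → (1827/5) ÷ (2477/500) = 182700/2477 ≈ 73.759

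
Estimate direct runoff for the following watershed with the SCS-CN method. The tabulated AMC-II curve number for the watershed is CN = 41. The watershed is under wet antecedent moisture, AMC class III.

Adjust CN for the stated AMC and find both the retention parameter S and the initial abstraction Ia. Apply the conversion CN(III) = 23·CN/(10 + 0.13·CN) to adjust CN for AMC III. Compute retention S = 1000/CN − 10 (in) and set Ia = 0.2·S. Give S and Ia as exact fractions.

Wet (AMC III): CN(III) = 23·41/(10 + 0.13·41) = 943/(1533/100) = 94300/1533 ≈ 61.513
Retention S: 1000/CN − 10 with CN=61.513 → S = 5900/943 ≈ 6.257 in
Ia = 0.2·(5900/943) = 1180/943 in ≈ 1.251 in

S = 5900/943 in ≈ 6.257 in; Ia = 1180/943 in ≈ 1.251 in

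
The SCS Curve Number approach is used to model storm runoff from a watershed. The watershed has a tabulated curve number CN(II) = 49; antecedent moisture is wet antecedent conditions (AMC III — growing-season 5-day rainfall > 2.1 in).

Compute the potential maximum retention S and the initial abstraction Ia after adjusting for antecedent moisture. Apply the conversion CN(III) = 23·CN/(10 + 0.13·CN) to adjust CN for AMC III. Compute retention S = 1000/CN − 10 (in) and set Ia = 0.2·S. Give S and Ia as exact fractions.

Wet (AMC III): CN(III) = 23·49/(10 + 0.13·49) = 1127/(1637/100) = 112700/1637 ≈ 68.845
S = 1000/(112700/1637) − 10 = 5100/1127 in ≈ 4.525 in
Ia = 0.2S: 0.2·4.525 = 0.905 in (exactly 1020/1127)

S = 5100/1127 in ≈ 4.525 in; Ia = 1020/1127 in ≈ 0.905 in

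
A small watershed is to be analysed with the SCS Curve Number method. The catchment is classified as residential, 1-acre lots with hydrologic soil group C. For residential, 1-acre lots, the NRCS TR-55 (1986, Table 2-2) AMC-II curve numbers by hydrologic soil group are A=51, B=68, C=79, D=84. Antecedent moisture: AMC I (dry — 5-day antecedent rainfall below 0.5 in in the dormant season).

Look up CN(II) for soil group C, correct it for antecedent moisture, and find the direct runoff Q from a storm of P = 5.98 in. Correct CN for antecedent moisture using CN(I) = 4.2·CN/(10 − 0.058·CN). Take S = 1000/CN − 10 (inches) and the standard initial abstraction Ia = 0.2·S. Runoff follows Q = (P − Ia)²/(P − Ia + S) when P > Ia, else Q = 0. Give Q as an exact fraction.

NRCS table: residential, 1-acre lots, soil group C → CN(II) = 79
CN(I) from CN(II)=79: (4.2·79)/(10 − 0.058·79) = 7900/129 ≈ 61.240
Retention S: 1000/CN − 10 with CN=61.240 → S = 500/79 ≈ 6.329 in
Ia = 0.2S: 0.2·6.329 = 1.266 in (exactly 100/79)
Since P=5.980 > Ia=1.266: effective rainfall P−Ia = 18621/3950 in
Q = (18621/3950)²/((18621/3950) + 500/79) = (346741641/15602500)/(43621/3950) = 346741641/172302950 in ≈ 2.012 in

Q = 346741641/172302950 in ≈ 2.012 in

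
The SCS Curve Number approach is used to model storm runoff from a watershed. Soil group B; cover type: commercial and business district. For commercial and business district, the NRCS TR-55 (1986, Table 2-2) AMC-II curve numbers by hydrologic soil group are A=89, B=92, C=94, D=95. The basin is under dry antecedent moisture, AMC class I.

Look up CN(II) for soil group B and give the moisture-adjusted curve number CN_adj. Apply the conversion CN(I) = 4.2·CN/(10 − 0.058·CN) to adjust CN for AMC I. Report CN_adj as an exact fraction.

NRCS table: commercial and business district, soil group B → CN(II) = 92
Adjust CN=92 to AMC I: 4.2·92/(10 − 0.058·92) → (1932/5) ÷ (583/125) = 48300/583 ≈ 82.847

CN_adj = 48300/583 ≈ 82.847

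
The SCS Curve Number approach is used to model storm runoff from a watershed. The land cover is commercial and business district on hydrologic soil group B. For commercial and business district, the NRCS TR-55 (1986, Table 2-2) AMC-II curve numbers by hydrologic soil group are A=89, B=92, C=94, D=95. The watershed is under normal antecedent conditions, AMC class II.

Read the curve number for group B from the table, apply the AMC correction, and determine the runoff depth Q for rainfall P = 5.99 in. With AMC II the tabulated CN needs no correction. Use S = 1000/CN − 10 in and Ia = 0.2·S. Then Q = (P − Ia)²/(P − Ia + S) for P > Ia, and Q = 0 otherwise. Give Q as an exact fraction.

NRCS table: commercial and business district, soil group B → CN(II) = 92
CN(II) = 92; AMC II needs no correction.
Retention S: 1000/CN − 10 with CN=92.000 → S = 20/23 ≈ 0.870 in
Initial abstraction Ia = S/5 = (20/23)/5 = 4/23 ≈ 0.174 in
Excess rainfall: 5.990 − 0.174 = 5.816 in; P > Ia so Q > 0
Q: (13377/2300)² ÷ (15377/2300) = 178944129/35367100 in (≈ 5.060 in)

Q = 178944129/35367100 in ≈ 5.060 in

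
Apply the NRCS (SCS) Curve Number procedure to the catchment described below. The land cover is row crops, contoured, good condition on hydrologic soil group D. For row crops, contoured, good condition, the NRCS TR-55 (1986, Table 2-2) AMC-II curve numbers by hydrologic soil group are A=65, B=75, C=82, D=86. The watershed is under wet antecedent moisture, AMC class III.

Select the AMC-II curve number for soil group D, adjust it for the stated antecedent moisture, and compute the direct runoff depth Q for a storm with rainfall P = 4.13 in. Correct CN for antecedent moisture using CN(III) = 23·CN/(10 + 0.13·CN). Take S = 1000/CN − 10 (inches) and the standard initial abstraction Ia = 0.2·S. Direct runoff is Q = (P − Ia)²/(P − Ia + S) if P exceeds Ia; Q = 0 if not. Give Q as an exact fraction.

Q = 22228046407/6562113900 in ≈ 3.387 in

NRCS table: row crops, contoured, good condition, soil group D → CN(II) = 86
Wet (AMC III): CN(III) = 23·86/(10 + 0.13·86) = 1978/(1059/50) = 98900/1059 ≈ 93.390
Retention S: 1000/CN − 10 with CN=93.390 → S = 700/989 ≈ 0.708 in
Ia = 0.2S: 0.2·0.708 = 0.142 in (exactly 140/989)
Since P=4.130 > Ia=0.142: effective rainfall P−Ia = 394457/98900 in
Runoff Q = (P−Ia)²/(P−Ia+S) = (3.988)²/(3.988+0.708) = 22228046407/6562113900 ≈ 3.387 in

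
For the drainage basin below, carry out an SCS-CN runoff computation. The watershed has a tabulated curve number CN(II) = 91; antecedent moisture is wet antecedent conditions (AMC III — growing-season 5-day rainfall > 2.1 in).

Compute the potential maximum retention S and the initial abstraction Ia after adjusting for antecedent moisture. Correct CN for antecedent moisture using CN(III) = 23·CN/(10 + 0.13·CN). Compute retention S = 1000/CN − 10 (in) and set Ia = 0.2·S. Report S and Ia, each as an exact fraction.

CN(III) from CN(II)=91: (23·91)/(10 + 0.13·91) = 209300/2183 ≈ 95.877
Max retention: S = 1000/(209300/2183) − 10 = 900/2093 in (≈ 0.430 in)
Ia = 0.2·(900/2093) = 180/2093 in ≈ 0.086 in

S = 900/2093 in ≈ 0.430 in; Ia = 180/2093 in ≈ 0.086 in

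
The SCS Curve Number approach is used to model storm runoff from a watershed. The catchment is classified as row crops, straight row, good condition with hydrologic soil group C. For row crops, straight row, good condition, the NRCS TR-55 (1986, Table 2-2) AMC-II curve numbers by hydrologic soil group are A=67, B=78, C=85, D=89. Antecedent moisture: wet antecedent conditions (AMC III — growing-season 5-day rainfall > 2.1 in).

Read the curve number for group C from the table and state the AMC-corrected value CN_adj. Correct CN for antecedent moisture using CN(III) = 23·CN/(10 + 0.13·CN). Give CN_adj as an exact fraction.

CN_adj = 39100/421 ≈ 92.874

NRCS table: row crops, straight row, good condition, soil group C → CN(II) = 85
Adjust CN=85 to AMC III: 23·85/(10 + 0.13·85) → 1955 ÷ (421/20) = 39100/421 ≈ 92.874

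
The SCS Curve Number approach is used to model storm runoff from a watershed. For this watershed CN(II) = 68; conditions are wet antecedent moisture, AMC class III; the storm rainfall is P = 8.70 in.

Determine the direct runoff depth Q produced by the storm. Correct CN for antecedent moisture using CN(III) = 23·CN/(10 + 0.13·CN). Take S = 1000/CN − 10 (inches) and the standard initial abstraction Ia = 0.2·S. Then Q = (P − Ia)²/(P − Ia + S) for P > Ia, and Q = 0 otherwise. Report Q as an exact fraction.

Q = 1050861889/158030470 in ≈ 6.650 in

Wet (AMC III): CN(III) = 23·68/(10 + 0.13·68) = 1564/(471/25) = 39100/471 ≈ 83.015
S = 1000/(39100/471) − 10 = 800/391 in ≈ 2.046 in
Ia = 0.2S: 0.2·2.046 = 0.409 in (exactly 160/391)
Since P=8.700 > Ia=0.409: effective rainfall P−Ia = 32417/3910 in
Q = (32417/3910)²/((32417/3910) + 800/391) = (1050861889/15288100)/(40417/3910) = 1050861889/158030470 in ≈ 6.650 in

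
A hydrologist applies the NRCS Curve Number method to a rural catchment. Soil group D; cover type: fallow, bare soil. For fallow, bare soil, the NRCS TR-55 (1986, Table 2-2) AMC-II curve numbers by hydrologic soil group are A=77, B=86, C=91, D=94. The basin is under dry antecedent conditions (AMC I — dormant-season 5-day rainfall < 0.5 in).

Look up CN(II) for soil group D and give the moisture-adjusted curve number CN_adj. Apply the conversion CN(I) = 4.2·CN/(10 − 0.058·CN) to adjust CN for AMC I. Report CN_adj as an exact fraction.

NRCS table: fallow, bare soil, soil group D → CN(II) = 94
Adjust CN=94 to AMC I: 4.2·94/(10 − 0.058·94) → (1974/5) ÷ (1137/250) = 32900/379 ≈ 86.807

CN_adj = 32900/379 ≈ 86.807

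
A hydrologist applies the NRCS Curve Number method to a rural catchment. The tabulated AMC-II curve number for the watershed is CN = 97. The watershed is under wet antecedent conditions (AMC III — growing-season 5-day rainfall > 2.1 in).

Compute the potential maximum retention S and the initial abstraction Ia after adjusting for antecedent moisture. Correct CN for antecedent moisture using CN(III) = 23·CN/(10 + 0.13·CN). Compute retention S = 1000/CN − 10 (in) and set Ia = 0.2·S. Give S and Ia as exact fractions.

CN(III) from CN(II)=97: (23·97)/(10 + 0.13·97) = 223100/2261 ≈ 98.673
S = 1000/(223100/2261) − 10 = 300/2231 in ≈ 0.134 in
Initial abstraction Ia = S/5 = (300/2231)/5 = 60/2231 ≈ 0.027 in

S = 300/2231 in ≈ 0.134 in; Ia = 60/2231 in ≈ 0.027 in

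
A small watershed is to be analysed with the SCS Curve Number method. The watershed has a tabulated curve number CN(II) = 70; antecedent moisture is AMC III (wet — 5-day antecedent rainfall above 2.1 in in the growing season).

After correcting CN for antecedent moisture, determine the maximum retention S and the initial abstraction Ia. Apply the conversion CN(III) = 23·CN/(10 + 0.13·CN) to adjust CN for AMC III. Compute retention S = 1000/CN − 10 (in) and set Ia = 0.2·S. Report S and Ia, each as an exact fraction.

CN(III) from CN(II)=70: (23·70)/(10 + 0.13·70) = 16100/191 ≈ 84.293
Max retention: S = 1000/(16100/191) − 10 = 300/161 in (≈ 1.863 in)
Initial abstraction Ia = S/5 = (300/161)/5 = 60/161 ≈ 0.373 in

S = 300/161 in ≈ 1.863 in; Ia = 60/161 in ≈ 0.373 in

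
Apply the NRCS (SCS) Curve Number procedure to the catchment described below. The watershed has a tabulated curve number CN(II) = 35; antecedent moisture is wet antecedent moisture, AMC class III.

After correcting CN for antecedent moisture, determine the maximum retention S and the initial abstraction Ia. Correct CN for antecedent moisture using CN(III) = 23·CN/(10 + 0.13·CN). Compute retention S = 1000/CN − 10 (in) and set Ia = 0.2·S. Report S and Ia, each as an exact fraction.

Adjust CN=35 to AMC III: 23·35/(10 + 0.13·35) → 805 ÷ (291/20) = 16100/291 ≈ 55.326
Max retention: S = 1000/(16100/291) − 10 = 1300/161 in (≈ 8.075 in)
Initial abstraction Ia = S/5 = (1300/161)/5 = 260/161 ≈ 1.615 in

S = 1300/161 in ≈ 8.075 in; Ia = 260/161 in ≈ 1.615 in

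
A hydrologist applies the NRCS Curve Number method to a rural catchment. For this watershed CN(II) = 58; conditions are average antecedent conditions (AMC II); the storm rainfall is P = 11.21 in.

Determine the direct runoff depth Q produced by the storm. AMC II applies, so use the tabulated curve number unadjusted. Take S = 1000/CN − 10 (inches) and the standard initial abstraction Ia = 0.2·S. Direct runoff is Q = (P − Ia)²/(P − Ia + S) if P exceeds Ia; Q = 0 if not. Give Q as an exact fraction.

Q = 801399481/142996100 in ≈ 5.604 in

CN(II) = 58; AMC II needs no correction.
Max retention: S = 1000/58 − 10 = 210/29 in (≈ 7.241 in)
Ia = 0.2S: 0.2·7.241 = 1.448 in (exactly 42/29)
Excess rainfall: 11.210 − 1.448 = 9.762 in; P > Ia so Q > 0
Q = (28309/2900)²/((28309/2900) + 210/29) = (801399481/8410000)/(49309/2900) = 801399481/142996100 in ≈ 5.604 in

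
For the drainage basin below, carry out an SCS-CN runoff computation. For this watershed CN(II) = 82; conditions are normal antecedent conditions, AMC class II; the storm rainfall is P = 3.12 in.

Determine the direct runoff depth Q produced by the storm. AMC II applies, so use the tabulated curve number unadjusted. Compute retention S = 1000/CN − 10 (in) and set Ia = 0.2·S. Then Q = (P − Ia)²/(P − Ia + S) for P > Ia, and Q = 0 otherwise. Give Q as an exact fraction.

Q = 1258584/853825 in ≈ 1.474 in

CN(II) = 82; AMC II needs no correction.
Retention S: 1000/CN − 10 with CN=82.000 → S = 90/41 ≈ 2.195 in
Ia = 0.2·(90/41) = 18/41 in ≈ 0.439 in
Excess rainfall: 3.120 − 0.439 = 2.681 in; P > Ia so Q > 0
Q: (2748/1025)² ÷ (4998/1025) = 1258584/853825 in (≈ 1.474 in)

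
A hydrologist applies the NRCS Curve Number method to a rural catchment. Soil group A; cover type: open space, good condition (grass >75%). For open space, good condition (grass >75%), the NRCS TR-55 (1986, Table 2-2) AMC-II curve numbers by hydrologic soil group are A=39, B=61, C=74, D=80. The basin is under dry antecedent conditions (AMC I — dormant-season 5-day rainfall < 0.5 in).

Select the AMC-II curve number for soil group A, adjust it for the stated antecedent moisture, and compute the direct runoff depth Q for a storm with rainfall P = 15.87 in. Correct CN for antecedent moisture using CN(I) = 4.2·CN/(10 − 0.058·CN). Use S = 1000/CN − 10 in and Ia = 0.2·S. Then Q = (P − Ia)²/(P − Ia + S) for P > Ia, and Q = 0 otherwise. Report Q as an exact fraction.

NRCS table: open space, good condition (grass >75%), soil group A → CN(II) = 39
Adjust CN=39 to AMC I: 4.2·39/(10 − 0.058·39) → (819/5) ÷ (3869/500) = 81900/3869 ≈ 21.168
Max retention: S = 1000/(81900/3869) − 10 = 30500/819 in (≈ 37.241 in)
Initial abstraction Ia = S/5 = (30500/819)/5 = 6100/819 ≈ 7.448 in
Excess rainfall: 15.870 − 7.448 = 8.422 in; P > Ia so Q > 0
Runoff Q = (P−Ia)²/(P−Ia+S) = (8.422)²/(8.422+37.241) = 475759201009/306285770700 ≈ 1.553 in

Q = 475759201009/306285770700 in ≈ 1.553 in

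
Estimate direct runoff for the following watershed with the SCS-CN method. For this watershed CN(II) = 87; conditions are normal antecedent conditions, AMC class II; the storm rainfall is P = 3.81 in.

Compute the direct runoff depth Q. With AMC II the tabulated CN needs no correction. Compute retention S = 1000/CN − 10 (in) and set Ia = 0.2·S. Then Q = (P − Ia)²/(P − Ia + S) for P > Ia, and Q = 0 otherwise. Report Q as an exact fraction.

AMC II — tabulated CN = 87 applies directly.
Retention S: 1000/CN − 10 with CN=87.000 → S = 130/87 ≈ 1.494 in
Initial abstraction Ia = S/5 = (130/87)/5 = 26/87 ≈ 0.299 in
Excess rainfall: 3.810 − 0.299 = 3.511 in; P > Ia so Q > 0
Runoff Q = (P−Ia)²/(P−Ia+S) = (3.511)²/(3.511+1.494) = 933119209/378858900 ≈ 2.463 in

Q = 933119209/378858900 in ≈ 2.463 in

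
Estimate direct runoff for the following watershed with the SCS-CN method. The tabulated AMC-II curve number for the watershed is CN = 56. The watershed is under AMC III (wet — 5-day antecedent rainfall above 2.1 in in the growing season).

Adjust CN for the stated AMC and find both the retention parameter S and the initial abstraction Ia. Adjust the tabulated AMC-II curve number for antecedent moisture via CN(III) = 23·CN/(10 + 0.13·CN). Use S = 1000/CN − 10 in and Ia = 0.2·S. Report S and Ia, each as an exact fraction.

S = 550/161 in ≈ 3.416 in; Ia = 110/161 in ≈ 0.683 in

Wet (AMC III): CN(III) = 23·56/(10 + 0.13·56) = 1288/(432/25) = 4025/54 ≈ 74.537
Retention S: 1000/CN − 10 with CN=74.537 → S = 550/161 ≈ 3.416 in
Ia = 0.2S: 0.2·3.416 = 0.683 in (exactly 110/161)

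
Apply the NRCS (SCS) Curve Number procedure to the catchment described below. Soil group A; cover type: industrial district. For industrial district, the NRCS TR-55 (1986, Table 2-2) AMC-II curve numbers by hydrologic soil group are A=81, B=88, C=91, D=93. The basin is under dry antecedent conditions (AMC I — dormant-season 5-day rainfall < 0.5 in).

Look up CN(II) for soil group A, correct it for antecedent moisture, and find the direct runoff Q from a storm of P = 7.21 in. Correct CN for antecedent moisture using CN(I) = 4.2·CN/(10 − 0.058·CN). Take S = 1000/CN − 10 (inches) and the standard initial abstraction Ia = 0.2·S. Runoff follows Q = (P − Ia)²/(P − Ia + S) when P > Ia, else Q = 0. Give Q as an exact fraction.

NRCS table: industrial district, soil group A → CN(II) = 81
CN(I) from CN(II)=81: (4.2·81)/(10 − 0.058·81) = 170100/2651 ≈ 64.164
S = 1000/(170100/2651) − 10 = 9500/1701 in ≈ 5.585 in
Ia = 0.2·(9500/1701) = 1900/1701 in ≈ 1.117 in
Excess rainfall: 7.210 − 1.117 = 6.093 in; P > Ia so Q > 0
Runoff Q = (P−Ia)²/(P−Ia+S) = (6.093)²/(6.093+5.585) = 1074168489241/337890212100 ≈ 3.179 in

Q = 1074168489241/337890212100 in ≈ 3.179 in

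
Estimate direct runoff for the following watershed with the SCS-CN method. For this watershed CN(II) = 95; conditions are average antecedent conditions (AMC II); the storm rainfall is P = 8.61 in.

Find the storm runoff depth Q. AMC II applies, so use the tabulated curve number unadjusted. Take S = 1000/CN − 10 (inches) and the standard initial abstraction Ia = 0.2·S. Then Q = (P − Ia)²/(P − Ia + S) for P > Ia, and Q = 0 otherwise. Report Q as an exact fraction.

Average conditions: CN = 95 (no AMC adjustment).
Max retention: S = 1000/95 − 10 = 10/19 in (≈ 0.526 in)
Ia = 0.2S: 0.2·0.526 = 0.105 in (exactly 2/19)
Excess rainfall: 8.610 − 0.105 = 8.505 in; P > Ia so Q > 0
Q = (16159/1900)²/((16159/1900) + 10/19) = (261113281/3610000)/(17159/1900) = 261113281/32602100 in ≈ 8.009 in

Q = 261113281/32602100 in ≈ 8.009 in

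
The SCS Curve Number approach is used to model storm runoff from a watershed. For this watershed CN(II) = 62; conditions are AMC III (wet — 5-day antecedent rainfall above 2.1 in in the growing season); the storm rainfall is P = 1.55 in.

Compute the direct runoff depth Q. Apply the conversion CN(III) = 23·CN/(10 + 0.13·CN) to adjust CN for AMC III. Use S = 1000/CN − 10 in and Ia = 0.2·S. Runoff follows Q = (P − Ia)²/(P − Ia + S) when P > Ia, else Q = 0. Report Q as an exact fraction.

CN(III) from CN(II)=62: (23·62)/(10 + 0.13·62) = 71300/903 ≈ 78.959
Retention S: 1000/CN − 10 with CN=78.959 → S = 1900/713 ≈ 2.665 in
Initial abstraction Ia = S/5 = (1900/713)/5 = 380/713 ≈ 0.533 in
Excess rainfall: 1.550 − 0.533 = 1.017 in; P > Ia so Q > 0
Runoff Q = (P−Ia)²/(P−Ia+S) = (1.017)²/(1.017+2.665) = 210337009/748692780 ≈ 0.281 in

Q = 210337009/748692780 in ≈ 0.281 in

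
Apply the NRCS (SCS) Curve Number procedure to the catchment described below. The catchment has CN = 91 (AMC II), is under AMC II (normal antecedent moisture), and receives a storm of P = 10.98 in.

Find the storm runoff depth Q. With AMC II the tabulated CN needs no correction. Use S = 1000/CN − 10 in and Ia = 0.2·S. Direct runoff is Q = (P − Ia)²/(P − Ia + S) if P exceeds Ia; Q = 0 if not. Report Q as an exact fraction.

Q = 267420609/27077050 in ≈ 9.876 in

CN(II) = 91; AMC II needs no correction.
Retention S: 1000/CN − 10 with CN=91.000 → S = 90/91 ≈ 0.989 in
Ia = 0.2S: 0.2·0.989 = 0.198 in (exactly 18/91)
Excess rainfall: 10.980 − 0.198 = 10.782 in; P > Ia so Q > 0
Q = (49059/4550)²/((49059/4550) + 90/91) = (2406785481/20702500)/(53559/4550) = 267420609/27077050 in ≈ 9.876 in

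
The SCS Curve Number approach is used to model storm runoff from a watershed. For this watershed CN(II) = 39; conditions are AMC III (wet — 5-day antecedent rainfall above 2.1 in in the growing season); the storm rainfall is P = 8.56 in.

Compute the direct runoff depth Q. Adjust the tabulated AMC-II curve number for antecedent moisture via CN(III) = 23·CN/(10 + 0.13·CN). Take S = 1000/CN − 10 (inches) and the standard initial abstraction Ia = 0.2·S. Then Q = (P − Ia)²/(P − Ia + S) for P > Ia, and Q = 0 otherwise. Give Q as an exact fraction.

Q = 13034342882/3520254075 in ≈ 3.703 in

CN(III) from CN(II)=39: (23·39)/(10 + 0.13·39) = 89700/1507 ≈ 59.522
Max retention: S = 1000/(89700/1507) − 10 = 6100/897 in (≈ 6.800 in)
Initial abstraction Ia = S/5 = (6100/897)/5 = 1220/897 ≈ 1.360 in
Since P=8.560 > Ia=1.360: effective rainfall P−Ia = 161458/22425 in
Runoff Q = (P−Ia)²/(P−Ia+S) = (7.200)²/(7.200+6.800) = 13034342882/3520254075 ≈ 3.703 in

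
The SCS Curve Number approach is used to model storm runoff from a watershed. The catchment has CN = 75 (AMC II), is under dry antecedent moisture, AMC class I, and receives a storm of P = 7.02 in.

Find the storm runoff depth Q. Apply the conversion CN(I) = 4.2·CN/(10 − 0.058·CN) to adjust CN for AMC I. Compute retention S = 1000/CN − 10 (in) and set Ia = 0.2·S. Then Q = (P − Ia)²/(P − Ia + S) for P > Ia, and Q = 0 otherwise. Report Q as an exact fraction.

Q = 292854769/132655950 in ≈ 2.208 in

CN(I) from CN(II)=75: (4.2·75)/(10 − 0.058·75) = 6300/113 ≈ 55.752
S = 1000/(6300/113) − 10 = 500/63 in ≈ 7.937 in
Initial abstraction Ia = S/5 = (500/63)/5 = 100/63 ≈ 1.587 in
Excess rainfall: 7.020 − 1.587 = 5.433 in; P > Ia so Q > 0
Q: (17113/3150)² ÷ (42113/3150) = 292854769/132655950 in (≈ 2.208 in)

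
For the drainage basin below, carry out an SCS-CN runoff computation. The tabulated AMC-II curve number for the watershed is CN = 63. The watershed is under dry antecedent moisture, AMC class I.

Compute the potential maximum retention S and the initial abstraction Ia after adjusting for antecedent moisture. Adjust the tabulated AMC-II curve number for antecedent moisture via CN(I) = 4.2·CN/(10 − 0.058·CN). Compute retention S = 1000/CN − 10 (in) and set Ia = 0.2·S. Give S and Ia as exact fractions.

S = 18500/1323 in ≈ 13.983 in; Ia = 3700/1323 in ≈ 2.797 in

Adjust CN=63 to AMC I: 4.2·63/(10 − 0.058·63) → (1323/5) ÷ (3173/500) = 132300/3173 ≈ 41.696
S = 1000/(132300/3173) − 10 = 18500/1323 in ≈ 13.983 in
Initial abstraction Ia = S/5 = (18500/1323)/5 = 3700/1323 ≈ 2.797 in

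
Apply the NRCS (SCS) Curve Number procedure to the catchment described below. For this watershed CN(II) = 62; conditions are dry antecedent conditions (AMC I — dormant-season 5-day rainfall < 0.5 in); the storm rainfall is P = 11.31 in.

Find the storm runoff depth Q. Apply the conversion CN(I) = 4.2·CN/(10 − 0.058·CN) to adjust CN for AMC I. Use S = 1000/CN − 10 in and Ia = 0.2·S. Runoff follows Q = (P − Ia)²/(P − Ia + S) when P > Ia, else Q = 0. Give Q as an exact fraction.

Dry (AMC I): CN(I) = 4.2·62/(10 − 0.058·62) = (1302/5)/(1601/250) = 65100/1601 ≈ 40.662
Max retention: S = 1000/(65100/1601) − 10 = 9500/651 in (≈ 14.593 in)
Ia = 0.2S: 0.2·14.593 = 2.919 in (exactly 1900/651)
Since P=11.310 > Ia=2.919: effective rainfall P−Ia = 546281/65100 in
Q: (546281/65100)² ÷ (1496281/65100) = 298422930961/97407893100 in (≈ 3.064 in)

Q = 298422930961/97407893100 in ≈ 3.064 in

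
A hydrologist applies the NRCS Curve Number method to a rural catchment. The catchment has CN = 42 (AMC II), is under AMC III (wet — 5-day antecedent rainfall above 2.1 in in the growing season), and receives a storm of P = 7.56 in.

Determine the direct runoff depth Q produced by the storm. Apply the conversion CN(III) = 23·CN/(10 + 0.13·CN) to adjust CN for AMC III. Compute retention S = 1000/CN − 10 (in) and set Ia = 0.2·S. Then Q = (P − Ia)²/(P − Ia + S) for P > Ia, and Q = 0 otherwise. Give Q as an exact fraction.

Q = 5896243369/1802640525 in ≈ 3.271 in

Wet (AMC III): CN(III) = 23·42/(10 + 0.13·42) = 966/(773/50) = 48300/773 ≈ 62.484
S = 1000/(48300/773) − 10 = 2900/483 in ≈ 6.004 in
Ia = 0.2S: 0.2·6.004 = 1.201 in (exactly 580/483)
Excess rainfall: 7.560 − 1.201 = 6.359 in; P > Ia so Q > 0
Runoff Q = (P−Ia)²/(P−Ia+S) = (6.359)²/(6.359+6.004) = 5896243369/1802640525 ≈ 3.271 in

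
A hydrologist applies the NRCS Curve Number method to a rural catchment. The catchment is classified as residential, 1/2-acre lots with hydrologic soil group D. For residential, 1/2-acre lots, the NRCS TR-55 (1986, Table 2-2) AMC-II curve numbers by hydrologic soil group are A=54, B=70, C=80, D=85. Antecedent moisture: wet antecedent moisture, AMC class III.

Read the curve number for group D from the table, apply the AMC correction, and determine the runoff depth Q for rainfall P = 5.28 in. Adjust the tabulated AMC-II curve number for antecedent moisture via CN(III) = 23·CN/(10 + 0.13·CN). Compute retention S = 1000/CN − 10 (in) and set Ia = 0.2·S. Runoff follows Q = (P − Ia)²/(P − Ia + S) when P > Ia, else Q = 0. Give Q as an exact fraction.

Q = 209267712/46929775 in ≈ 4.459 in

NRCS table: residential, 1/2-acre lots, soil group D → CN(II) = 85
Adjust CN=85 to AMC III: 23·85/(10 + 0.13·85) → 1955 ÷ (421/20) = 39100/421 ≈ 92.874
S = 1000/(39100/421) − 10 = 300/391 in ≈ 0.767 in
Ia = 0.2S: 0.2·0.767 = 0.153 in (exactly 60/391)
Excess rainfall: 5.280 − 0.153 = 5.127 in; P > Ia so Q > 0
Runoff Q = (P−Ia)²/(P−Ia+S) = (5.127)²/(5.127+0.767) = 209267712/46929775 ≈ 4.459 in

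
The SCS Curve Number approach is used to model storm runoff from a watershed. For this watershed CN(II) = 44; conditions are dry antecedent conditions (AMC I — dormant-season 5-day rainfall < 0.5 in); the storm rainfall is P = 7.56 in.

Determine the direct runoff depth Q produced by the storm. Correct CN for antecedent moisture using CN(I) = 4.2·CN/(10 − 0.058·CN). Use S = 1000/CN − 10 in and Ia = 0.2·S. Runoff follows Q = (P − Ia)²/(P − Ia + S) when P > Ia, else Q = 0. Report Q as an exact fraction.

Adjust CN=44 to AMC I: 4.2·44/(10 − 0.058·44) → (924/5) ÷ (931/125) = 3300/133 ≈ 24.812
S = 1000/(3300/133) − 10 = 1000/33 in ≈ 30.303 in
Ia = 0.2·(1000/33) = 200/33 in ≈ 6.061 in
Excess rainfall: 7.560 − 6.061 = 1.499 in; P > Ia so Q > 0
Q: (1237/825)² ÷ (26237/825) = 1530169/21645525 in (≈ 0.071 in)

Q = 1530169/21645525 in ≈ 0.071 in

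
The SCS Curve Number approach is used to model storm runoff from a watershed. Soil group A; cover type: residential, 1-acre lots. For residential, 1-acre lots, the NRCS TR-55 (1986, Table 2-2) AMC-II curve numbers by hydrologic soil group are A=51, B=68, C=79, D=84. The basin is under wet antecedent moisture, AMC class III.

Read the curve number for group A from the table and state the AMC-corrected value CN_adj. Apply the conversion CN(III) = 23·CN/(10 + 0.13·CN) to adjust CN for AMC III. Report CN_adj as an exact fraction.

CN_adj = 117300/1663 ≈ 70.535

NRCS table: residential, 1-acre lots, soil group A → CN(II) = 51
Wet (AMC III): CN(III) = 23·51/(10 + 0.13·51) = 1173/(1663/100) = 117300/1663 ≈ 70.535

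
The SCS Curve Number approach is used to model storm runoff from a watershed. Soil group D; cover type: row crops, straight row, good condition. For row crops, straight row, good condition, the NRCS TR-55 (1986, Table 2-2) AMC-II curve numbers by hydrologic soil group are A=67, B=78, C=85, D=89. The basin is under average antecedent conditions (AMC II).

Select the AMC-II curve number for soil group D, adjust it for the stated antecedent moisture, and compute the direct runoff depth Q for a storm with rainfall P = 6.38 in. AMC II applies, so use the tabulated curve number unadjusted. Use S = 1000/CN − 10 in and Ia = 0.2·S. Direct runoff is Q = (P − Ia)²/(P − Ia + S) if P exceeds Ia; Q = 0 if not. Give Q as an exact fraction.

NRCS table: row crops, straight row, good condition, soil group D → CN(II) = 89
AMC II — tabulated CN = 89 applies directly.
Retention S: 1000/CN − 10 with CN=89.000 → S = 110/89 ≈ 1.236 in
Initial abstraction Ia = S/5 = (110/89)/5 = 22/89 ≈ 0.247 in
P − Ia = 6.380 − 0.247 = 27291/4450 ≈ 6.133 in (> 0, runoff occurs)
Q = (27291/4450)²/((27291/4450) + 110/89) = (744798681/19802500)/(32791/4450) = 6155361/1205950 in ≈ 5.104 in

Q = 6155361/1205950 in ≈ 5.104 in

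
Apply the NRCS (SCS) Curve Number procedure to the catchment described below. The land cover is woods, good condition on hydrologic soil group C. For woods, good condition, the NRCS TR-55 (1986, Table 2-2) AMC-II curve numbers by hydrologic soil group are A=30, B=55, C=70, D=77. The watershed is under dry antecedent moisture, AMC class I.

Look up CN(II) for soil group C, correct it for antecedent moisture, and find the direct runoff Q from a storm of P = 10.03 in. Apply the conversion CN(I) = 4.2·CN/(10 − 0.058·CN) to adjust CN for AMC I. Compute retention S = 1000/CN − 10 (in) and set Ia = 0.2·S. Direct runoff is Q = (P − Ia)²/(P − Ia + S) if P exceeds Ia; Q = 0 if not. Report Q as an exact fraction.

NRCS table: woods, good condition, soil group C → CN(II) = 70
Adjust CN=70 to AMC I: 4.2·70/(10 − 0.058·70) → 294 ÷ (297/50) = 4900/99 ≈ 49.495
Retention S: 1000/CN − 10 with CN=49.495 → S = 500/49 ≈ 10.204 in
Initial abstraction Ia = S/5 = (500/49)/5 = 100/49 ≈ 2.041 in
Excess rainfall: 10.030 − 2.041 = 7.989 in; P > Ia so Q > 0
Q: (39147/4900)² ÷ (89147/4900) = 1532487609/436820300 in (≈ 3.508 in)

Q = 1532487609/436820300 in ≈ 3.508 in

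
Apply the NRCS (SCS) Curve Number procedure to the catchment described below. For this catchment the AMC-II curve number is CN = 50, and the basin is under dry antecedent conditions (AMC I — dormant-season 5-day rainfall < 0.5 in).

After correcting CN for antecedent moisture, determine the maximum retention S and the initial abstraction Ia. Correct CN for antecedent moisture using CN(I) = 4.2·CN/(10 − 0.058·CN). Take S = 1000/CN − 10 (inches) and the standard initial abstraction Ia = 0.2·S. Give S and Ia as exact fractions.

S = 500/21 in ≈ 23.810 in; Ia = 100/21 in ≈ 4.762 in

CN(I) from CN(II)=50: (4.2·50)/(10 − 0.058·50) = 2100/71 ≈ 29.577
Max retention: S = 1000/(2100/71) − 10 = 500/21 in (≈ 23.810 in)
Ia = 0.2·(500/21) = 100/21 in ≈ 4.762 in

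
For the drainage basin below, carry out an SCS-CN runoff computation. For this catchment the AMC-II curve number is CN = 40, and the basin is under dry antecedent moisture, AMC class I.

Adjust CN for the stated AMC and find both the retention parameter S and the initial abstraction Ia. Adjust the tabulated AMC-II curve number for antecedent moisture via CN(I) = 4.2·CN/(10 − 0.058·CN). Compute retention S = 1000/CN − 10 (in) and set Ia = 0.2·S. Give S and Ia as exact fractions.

S = 250/7 in ≈ 35.714 in; Ia = 50/7 in ≈ 7.143 in

Dry (AMC I): CN(I) = 4.2·40/(10 − 0.058·40) = 168/(192/25) = 175/8 ≈ 21.875
Max retention: S = 1000/(175/8) − 10 = 250/7 in (≈ 35.714 in)
Initial abstraction Ia = S/5 = (250/7)/5 = 50/7 ≈ 7.143 in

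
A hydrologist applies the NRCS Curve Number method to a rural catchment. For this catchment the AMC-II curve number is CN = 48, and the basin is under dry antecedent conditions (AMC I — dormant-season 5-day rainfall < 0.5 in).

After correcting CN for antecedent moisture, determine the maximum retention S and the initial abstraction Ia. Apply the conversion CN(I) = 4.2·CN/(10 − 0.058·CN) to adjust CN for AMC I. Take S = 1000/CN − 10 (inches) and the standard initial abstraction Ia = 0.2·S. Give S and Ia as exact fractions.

Dry (AMC I): CN(I) = 4.2·48/(10 − 0.058·48) = (1008/5)/(902/125) = 12600/451 ≈ 27.938
Retention S: 1000/CN − 10 with CN=27.938 → S = 1625/63 ≈ 25.794 in
Initial abstraction Ia = S/5 = (1625/63)/5 = 325/63 ≈ 5.159 in

S = 1625/63 in ≈ 25.794 in; Ia = 325/63 in ≈ 5.159 in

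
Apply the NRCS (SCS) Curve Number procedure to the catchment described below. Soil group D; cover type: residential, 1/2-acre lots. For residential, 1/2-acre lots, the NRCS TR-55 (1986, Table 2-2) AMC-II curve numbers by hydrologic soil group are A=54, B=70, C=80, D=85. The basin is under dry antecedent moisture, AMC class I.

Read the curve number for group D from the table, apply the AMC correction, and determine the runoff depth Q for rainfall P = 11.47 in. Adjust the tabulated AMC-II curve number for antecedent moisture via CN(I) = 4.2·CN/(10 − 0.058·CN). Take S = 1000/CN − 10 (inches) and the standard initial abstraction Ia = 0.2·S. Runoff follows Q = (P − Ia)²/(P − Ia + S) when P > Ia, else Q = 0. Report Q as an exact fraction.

NRCS table: residential, 1/2-acre lots, soil group D → CN(II) = 85
Adjust CN=85 to AMC I: 4.2·85/(10 − 0.058·85) → 357 ÷ (507/100) = 11900/169 ≈ 70.414
Max retention: S = 1000/(11900/169) − 10 = 500/119 in (≈ 4.202 in)
Ia = 0.2·(500/119) = 100/119 in ≈ 0.840 in
Excess rainfall: 11.470 − 0.840 = 10.630 in; P > Ia so Q > 0
Q = (126493/11900)²/((126493/11900) + 500/119) = (16000479049/141610000)/(176493/11900) = 16000479049/2100266700 in ≈ 7.618 in

Q = 16000479049/2100266700 in ≈ 7.618 in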